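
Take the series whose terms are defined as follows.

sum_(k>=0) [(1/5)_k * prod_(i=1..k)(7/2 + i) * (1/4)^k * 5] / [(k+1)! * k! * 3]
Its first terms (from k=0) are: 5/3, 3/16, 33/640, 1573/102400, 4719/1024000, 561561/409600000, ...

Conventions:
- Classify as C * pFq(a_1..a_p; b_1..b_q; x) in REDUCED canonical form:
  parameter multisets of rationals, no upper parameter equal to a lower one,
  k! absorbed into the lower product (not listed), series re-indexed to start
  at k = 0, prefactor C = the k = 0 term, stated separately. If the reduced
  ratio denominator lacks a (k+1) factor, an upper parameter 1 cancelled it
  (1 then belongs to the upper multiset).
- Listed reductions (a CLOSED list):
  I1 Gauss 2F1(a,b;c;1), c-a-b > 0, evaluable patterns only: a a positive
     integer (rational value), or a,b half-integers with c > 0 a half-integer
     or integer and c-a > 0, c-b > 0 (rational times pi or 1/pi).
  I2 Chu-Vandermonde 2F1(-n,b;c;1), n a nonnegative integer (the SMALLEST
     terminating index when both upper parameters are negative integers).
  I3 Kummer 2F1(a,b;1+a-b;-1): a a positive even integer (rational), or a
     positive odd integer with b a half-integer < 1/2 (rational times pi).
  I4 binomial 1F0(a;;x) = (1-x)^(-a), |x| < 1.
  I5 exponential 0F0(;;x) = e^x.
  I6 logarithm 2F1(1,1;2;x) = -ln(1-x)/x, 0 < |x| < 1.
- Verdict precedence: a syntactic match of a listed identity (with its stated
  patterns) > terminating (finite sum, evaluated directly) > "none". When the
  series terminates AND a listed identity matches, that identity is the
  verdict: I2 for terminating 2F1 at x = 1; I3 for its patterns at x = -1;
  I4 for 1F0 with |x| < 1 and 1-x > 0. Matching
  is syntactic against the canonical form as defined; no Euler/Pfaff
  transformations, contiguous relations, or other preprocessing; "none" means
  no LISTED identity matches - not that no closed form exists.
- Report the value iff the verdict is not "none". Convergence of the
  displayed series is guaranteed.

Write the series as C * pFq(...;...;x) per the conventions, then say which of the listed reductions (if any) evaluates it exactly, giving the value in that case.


This is 5/3 * 2F1(1/5, 9/2; 2; 1/4) in reduced canonical form. Verdict: none. No listed pattern accepts 2F1(1/5, 9/2; 2; 1/4).

Key observation: t_0 = 5/3 here, and the denominator's factorial ratio (C = 5/3, x = 1/4) is a lower Pochhammer.
Step ratio: r(k) = (1/4) * (k+1/5) (k+9/2) / [(k+2) (k+1)] - poly over poly, x = (1/4) from leading terms; C = 5/3 at k = 0.


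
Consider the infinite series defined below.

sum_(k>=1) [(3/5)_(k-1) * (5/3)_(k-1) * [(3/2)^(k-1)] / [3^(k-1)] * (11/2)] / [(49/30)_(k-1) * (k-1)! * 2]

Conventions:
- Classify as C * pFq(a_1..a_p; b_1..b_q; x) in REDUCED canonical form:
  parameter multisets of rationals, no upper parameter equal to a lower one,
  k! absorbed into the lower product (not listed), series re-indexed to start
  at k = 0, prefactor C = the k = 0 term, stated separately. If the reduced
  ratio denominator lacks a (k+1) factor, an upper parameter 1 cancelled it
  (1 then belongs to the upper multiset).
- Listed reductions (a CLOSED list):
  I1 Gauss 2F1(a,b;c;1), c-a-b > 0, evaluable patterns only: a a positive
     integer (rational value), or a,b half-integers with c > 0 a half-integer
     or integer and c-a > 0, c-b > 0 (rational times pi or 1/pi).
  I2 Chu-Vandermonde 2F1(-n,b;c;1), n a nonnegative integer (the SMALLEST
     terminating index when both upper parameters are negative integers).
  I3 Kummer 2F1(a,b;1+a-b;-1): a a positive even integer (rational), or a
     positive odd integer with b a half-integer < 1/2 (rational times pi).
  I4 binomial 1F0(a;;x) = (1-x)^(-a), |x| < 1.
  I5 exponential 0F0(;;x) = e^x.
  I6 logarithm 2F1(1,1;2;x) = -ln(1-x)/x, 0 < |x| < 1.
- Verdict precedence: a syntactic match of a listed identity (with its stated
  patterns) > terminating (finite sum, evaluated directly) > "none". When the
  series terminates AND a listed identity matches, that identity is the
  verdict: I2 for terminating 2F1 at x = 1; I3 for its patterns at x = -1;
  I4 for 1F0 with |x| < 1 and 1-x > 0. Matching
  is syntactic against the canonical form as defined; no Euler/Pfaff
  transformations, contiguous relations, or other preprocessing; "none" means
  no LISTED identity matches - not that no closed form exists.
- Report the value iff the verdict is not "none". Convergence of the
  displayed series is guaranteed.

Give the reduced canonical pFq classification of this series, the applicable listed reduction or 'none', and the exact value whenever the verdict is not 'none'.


Reduced: x = 1/2, 2F1, upper = {3/5, 5/3}, lower = {49/30}, C = 11/4. Verdict: none (x = 1/2): each listed identity misses the multisets {3/5, 5/3} ; {49/30}.

Structural cue: t_0 being 11/4, the two k-th powers (prefactor 11/4) combine into one argument.
Ratio: r(k) = (1/2) * (k+3/5) (k+5/3) / [(k+49/30) (k+1)] - rational; roots negated = parameters, x = (1/2), C = 11/4.


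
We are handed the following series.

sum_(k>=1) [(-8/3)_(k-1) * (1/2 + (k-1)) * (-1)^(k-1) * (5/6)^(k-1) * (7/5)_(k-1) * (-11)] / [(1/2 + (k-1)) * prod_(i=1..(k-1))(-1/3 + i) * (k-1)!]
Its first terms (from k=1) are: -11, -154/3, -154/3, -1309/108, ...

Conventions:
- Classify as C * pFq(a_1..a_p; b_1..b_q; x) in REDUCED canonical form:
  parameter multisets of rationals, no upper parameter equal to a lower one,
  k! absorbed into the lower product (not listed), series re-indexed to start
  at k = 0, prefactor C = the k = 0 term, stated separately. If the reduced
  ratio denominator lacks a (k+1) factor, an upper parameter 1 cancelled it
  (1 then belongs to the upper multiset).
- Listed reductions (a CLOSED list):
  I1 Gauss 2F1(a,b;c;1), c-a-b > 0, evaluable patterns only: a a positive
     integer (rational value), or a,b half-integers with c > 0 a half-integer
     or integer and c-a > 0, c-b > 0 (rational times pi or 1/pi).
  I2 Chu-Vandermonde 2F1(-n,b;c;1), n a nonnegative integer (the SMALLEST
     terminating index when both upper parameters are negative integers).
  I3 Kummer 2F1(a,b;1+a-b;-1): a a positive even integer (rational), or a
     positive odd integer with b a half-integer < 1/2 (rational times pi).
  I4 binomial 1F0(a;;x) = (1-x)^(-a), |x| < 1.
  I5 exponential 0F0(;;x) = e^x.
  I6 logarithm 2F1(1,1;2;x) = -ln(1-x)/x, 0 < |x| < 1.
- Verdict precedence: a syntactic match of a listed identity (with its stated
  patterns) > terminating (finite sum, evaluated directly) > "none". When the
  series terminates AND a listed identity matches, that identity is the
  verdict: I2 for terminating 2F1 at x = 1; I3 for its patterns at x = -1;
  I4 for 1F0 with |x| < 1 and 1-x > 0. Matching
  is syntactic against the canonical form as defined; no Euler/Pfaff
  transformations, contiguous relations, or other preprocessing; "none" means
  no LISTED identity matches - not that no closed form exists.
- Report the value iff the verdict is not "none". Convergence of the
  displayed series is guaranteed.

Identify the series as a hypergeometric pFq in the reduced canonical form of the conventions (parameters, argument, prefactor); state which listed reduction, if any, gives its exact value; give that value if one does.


Reduced: x = -5/6, 2F1, upper = {-8/3, 7/5}, lower = {2/3}, C = -11. Verdict: none - at argument -5/6 the multisets {-8/3, 7/5} ; {2/3} match no listed identity.

Key observation: with t_0 = -11, the (-1)^k factor (prefactor -11) folds into the argument's sign.
Step ratio: r(k) = (-5/6) * (k-8/3) (k+7/5) / [(k+2/3) (k+1)] ; factor over Q: parameters, x = (-5/6), and C = -11.


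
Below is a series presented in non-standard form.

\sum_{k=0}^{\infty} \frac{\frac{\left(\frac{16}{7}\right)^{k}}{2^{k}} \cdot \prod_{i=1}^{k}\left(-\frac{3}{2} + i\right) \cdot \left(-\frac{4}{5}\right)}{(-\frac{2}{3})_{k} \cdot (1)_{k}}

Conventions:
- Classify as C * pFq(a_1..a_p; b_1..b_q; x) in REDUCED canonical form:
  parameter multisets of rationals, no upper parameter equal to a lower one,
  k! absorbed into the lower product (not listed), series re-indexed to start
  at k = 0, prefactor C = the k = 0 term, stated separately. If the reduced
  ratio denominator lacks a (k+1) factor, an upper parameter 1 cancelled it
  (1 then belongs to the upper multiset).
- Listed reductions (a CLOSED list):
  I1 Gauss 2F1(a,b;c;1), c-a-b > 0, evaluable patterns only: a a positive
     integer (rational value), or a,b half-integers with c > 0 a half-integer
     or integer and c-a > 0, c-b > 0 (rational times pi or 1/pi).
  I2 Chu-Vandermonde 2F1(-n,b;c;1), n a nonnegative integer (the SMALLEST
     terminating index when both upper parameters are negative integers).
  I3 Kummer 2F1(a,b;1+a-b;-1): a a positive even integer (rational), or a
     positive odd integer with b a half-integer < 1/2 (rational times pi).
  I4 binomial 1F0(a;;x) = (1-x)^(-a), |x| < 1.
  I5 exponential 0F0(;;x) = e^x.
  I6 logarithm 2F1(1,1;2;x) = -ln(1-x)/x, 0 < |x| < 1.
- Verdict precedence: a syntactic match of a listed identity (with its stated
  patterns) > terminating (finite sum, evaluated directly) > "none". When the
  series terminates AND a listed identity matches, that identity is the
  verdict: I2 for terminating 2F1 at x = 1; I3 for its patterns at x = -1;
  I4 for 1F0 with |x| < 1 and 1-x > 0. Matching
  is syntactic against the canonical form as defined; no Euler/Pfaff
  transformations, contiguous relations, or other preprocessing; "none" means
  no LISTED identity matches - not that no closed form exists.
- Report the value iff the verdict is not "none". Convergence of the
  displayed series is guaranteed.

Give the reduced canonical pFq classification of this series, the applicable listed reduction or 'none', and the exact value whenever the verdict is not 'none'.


With C = -\frac{4}{5}: the canonical form is 1F1(-\frac{1}{2}; -\frac{2}{3}; \frac{8}{7}). Verdict: none - this 1F1 at x = \frac{8}{7} matches no listed pattern, and upper {-\frac{1}{2}} holds no stopper.

Structural cue: from the first term -\frac{4}{5}: the two k-th powers (prefactor -4/5) combine into one argument.
Ratio: r(k) = \frac{8}{7} * (k-\frac{1}{2}) / [(k-\frac{2}{3}) (k+1)] - rational in k, leading ratio \frac{8}{7}; with t_0 = -\frac{4}{5}, classification follows.


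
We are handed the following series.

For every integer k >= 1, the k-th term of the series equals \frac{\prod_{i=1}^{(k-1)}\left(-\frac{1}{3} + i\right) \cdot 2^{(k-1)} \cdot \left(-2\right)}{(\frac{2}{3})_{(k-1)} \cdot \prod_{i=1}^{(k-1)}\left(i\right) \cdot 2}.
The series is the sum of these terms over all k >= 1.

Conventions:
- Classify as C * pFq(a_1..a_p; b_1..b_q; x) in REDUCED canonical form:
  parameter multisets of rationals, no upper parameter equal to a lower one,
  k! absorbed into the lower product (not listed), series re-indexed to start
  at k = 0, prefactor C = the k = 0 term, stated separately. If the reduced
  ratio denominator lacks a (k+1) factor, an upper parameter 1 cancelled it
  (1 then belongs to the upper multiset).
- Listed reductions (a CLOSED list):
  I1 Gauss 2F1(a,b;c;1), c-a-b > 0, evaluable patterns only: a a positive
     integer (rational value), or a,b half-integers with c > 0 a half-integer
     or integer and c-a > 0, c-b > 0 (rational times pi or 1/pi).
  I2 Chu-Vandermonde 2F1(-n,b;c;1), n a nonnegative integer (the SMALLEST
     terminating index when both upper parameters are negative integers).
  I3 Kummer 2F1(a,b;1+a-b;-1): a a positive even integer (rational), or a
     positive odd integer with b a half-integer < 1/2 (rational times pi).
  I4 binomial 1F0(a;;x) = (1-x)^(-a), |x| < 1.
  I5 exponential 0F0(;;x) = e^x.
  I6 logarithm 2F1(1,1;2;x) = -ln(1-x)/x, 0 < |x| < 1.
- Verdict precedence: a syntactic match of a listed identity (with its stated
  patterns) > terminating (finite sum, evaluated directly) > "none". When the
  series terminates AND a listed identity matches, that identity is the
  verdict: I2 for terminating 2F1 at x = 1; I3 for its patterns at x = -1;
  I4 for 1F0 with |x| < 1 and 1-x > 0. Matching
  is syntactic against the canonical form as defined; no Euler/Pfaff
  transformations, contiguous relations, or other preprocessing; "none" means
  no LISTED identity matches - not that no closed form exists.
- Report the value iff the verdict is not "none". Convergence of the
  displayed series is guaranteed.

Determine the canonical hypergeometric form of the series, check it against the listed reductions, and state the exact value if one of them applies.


First insight: from the first term -1: the running product (C = -1, x = 2) telescopes to a rising factorial.
Term ratio: r(k) = 2 * 1 / [(k+1)] - poly over poly, x = 2 from leading terms; C = -1 at k = 0.

This is -1 * 0F0(-; -; 2) in reduced canonical form. Verdict: the exponential series (I5) applies (the 0F0 exponential series at x = 2). Exact value: \left(-1\right) \cdot e^{2}.


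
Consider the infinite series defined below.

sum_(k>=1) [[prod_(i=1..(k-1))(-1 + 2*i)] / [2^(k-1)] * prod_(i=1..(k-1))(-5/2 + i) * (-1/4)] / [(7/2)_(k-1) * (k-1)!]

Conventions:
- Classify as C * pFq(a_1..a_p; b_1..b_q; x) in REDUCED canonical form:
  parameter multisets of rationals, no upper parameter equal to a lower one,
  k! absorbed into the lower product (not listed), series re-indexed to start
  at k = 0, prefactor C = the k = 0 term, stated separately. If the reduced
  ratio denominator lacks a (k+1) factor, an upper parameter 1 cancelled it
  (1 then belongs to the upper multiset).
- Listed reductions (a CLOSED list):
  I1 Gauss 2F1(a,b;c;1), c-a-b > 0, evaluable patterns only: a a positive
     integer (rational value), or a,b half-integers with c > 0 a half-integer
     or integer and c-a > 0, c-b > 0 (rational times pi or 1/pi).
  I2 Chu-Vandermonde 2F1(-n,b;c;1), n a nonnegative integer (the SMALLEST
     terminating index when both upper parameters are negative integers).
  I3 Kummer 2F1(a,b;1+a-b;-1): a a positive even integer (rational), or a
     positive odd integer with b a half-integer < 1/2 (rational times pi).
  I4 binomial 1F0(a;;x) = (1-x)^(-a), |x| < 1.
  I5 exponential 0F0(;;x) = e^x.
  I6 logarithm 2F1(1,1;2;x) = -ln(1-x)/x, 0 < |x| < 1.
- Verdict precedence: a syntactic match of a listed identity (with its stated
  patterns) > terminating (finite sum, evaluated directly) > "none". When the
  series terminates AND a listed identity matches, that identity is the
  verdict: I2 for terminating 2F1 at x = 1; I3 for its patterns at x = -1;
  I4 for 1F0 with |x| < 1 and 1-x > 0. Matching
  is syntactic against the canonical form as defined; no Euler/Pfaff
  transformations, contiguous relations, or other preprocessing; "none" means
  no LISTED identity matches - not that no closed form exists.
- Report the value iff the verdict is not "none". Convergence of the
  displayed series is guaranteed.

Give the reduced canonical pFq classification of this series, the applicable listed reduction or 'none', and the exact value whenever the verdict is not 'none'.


With C = -1/4: the canonical form is 2F1(-3/2, 1/2; 7/2; 1). Verdict: this is Gauss (I1, half-integer pattern) (x = 1; upper {-3/2, 1/2} half-integers, c = 7/2 in the evaluable pattern). Its exact value is (-525/8192) * pi.

The tell: from the first term -1/4: the running product (C = -1/4) telescopes to a rising factorial.
Adjacent-term ratio: r(k) = 1 * (k-3/2) (k+1/2) / [(k+7/2) (k+1)] - rational; roots negated = parameters, x = 1, C = -1/4.


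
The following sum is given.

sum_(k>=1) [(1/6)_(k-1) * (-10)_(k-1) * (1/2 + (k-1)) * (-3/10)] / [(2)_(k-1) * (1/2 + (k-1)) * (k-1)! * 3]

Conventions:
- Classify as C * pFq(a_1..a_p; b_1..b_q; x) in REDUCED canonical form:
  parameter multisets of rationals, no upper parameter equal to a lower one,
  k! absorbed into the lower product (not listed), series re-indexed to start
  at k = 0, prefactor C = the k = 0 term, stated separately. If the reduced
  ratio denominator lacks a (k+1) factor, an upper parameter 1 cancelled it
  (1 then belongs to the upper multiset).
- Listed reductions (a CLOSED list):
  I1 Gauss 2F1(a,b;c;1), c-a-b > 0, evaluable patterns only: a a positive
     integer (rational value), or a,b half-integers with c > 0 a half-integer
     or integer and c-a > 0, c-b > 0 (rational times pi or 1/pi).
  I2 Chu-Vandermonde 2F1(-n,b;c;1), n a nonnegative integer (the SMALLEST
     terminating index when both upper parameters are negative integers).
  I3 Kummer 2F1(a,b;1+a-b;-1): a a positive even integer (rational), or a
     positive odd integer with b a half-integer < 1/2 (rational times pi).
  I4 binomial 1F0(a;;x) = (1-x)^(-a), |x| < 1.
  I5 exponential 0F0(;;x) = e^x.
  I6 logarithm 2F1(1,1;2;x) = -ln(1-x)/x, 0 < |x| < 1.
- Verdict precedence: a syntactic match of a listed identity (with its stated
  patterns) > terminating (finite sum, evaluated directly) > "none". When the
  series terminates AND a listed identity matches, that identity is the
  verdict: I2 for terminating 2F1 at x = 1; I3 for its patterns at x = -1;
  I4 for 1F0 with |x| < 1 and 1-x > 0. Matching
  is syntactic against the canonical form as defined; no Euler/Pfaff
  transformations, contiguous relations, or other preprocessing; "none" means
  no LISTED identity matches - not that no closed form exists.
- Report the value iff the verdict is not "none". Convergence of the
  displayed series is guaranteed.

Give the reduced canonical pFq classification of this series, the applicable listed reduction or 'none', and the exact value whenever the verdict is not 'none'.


This is -1/10 * 2F1(-10, 1/6; 2; 1) in reduced canonical form. Verdict: Vandermonde's identity (I2) applies (terminating 2F1 at x = 1 with n = 10, b = 1/6, c = 2). Its exact value is -888234634703/12538266255360.

Key observation: x = 1 and striking the common factor k + 1/2 reduces the term (C = -1/10, x = 1).
Ratio: r(k) = 1 * (k-10) (k+1/6) / [(k+2) (k+1)] - rational; roots negated = parameters, x = 1, C = -1/10.


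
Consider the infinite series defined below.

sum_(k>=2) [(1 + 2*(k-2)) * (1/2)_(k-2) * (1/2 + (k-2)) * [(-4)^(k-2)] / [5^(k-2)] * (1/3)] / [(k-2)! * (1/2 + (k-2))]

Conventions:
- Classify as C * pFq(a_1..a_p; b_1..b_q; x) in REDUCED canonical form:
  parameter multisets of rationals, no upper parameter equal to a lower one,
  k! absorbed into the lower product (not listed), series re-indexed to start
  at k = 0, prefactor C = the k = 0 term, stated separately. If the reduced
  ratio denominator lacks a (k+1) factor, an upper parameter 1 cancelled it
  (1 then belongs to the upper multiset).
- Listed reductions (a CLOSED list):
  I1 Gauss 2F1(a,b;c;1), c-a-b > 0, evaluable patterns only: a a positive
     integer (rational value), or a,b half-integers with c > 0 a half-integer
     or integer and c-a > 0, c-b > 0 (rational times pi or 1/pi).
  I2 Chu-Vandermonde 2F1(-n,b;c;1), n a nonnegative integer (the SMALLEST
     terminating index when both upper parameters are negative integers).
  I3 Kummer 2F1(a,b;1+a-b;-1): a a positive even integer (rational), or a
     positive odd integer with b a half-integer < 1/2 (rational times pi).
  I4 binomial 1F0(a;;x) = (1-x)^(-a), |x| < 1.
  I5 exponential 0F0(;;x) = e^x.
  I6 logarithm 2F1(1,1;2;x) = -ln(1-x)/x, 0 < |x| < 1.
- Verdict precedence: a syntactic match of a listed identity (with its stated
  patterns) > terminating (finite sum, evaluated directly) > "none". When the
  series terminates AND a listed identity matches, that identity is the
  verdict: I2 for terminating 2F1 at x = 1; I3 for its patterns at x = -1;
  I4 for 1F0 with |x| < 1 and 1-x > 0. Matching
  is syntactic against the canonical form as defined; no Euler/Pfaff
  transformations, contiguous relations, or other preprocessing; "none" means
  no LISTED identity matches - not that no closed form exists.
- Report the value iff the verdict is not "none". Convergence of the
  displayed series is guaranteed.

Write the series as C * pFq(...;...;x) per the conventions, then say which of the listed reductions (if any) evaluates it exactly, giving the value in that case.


Classification (C = 1/3): 1F0 with upper {3/2}, lower {-}, argument x = -4/5. Verdict: binomial (I4) matches (the 1F0 binomial series: exponent -3/2, x = -4/5). Its exact value is (1/3) * (9/5)^(-3/2).

First insight: x = (-4/5) and the two geometric factors (prefactor 1/3) combine into one argument.
Consecutive-term ratio: r(k) = (-4/5) * (k+3/2) / [(k+1)] ; factor over Q: parameters, x = (-4/5), and C = 1/3.


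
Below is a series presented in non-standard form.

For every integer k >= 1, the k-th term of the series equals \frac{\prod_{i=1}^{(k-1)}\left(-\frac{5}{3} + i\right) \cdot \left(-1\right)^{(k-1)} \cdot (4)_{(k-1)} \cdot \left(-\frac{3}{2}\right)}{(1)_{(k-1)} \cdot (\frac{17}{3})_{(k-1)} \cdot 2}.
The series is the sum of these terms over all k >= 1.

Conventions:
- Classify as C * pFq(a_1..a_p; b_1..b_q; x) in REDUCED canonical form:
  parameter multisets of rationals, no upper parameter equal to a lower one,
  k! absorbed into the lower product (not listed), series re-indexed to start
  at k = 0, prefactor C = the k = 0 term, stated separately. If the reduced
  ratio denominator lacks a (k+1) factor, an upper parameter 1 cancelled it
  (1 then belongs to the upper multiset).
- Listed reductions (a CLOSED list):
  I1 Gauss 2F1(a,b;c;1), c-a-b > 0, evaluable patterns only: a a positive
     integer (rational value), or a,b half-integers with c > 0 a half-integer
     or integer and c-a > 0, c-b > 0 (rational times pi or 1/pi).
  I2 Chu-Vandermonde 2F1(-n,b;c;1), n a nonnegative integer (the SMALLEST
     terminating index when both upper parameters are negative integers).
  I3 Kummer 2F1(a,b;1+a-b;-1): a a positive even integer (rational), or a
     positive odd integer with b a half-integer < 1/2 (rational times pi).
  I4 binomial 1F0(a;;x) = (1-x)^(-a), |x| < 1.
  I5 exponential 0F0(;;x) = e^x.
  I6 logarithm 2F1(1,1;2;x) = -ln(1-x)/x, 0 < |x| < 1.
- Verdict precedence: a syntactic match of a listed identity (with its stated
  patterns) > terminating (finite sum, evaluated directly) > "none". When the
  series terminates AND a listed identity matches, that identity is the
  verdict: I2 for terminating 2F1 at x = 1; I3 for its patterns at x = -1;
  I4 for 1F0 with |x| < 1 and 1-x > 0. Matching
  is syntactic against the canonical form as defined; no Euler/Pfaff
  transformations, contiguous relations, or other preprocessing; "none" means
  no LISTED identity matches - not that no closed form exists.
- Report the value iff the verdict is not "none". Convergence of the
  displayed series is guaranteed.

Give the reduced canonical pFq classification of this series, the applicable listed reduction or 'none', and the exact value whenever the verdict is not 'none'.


First insight: x = -1 and the constant factors (C = -3/4) combine into one prefactor.
Adjacent-term ratio: r(k) = -1 * (k-\frac{2}{3}) (k+4) / [(k+\frac{17}{3}) (k+1)] - poly over poly, x = -1 from leading terms; C = -\frac{3}{4} at k = 0.

Prefactor -\frac{3}{4}, argument -1: 2F1 with upper {-\frac{2}{3}, 4} over lower {\frac{17}{3}}. Verdict: Kummer (I3) fires (x = -1; c = \frac{17}{3} equals 1+a-b for upper {-\frac{2}{3}, 4}: listed pattern). Hence: -\frac{77}{72}.


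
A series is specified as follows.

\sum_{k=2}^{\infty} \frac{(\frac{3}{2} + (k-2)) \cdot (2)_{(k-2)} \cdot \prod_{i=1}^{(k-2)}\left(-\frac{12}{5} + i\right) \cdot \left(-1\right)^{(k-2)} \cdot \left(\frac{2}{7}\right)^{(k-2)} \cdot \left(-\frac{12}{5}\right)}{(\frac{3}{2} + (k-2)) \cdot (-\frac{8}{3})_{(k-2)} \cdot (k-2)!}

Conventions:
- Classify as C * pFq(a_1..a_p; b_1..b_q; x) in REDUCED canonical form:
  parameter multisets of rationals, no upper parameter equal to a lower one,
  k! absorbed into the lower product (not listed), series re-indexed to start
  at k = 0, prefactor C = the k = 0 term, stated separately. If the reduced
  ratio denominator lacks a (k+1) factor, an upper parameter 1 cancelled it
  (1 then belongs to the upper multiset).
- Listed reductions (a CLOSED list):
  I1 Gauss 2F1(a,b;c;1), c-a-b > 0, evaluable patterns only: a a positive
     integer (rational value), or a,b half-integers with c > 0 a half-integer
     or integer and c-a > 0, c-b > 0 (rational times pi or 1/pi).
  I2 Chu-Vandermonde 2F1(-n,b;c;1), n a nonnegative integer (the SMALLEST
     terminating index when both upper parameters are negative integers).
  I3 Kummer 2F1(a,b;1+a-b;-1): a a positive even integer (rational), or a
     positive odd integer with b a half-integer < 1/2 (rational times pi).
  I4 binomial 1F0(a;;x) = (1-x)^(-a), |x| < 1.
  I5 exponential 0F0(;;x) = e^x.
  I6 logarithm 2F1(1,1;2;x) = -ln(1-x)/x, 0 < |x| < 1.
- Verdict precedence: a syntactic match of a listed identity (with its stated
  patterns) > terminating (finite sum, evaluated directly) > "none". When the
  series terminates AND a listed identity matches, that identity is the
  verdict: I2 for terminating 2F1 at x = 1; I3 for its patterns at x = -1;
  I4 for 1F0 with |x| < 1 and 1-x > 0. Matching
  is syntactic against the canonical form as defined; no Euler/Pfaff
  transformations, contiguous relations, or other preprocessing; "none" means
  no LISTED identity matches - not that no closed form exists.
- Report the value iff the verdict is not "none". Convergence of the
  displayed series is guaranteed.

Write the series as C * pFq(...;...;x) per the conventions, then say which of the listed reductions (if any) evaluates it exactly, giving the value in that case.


Key observation: t_0 being -\frac{12}{5}, the running product (C = -12/5, x = -2/7) telescopes to a rising factorial.
Adjacent-term ratio: r(k) = -\frac{2}{7} * (k-\frac{7}{5}) (k+2) / [(k-\frac{8}{3}) (k+1)] ; factor over Q: parameters, x = -\frac{2}{7}, and C = -\frac{12}{5}.

Canonical form: C = -\frac{12}{5} times 2F1 with upper {-\frac{7}{5}, 2}, lower {-\frac{8}{3}}, x = -\frac{2}{7}. Verdict: none. Every listed pattern misses the 2F1 form at -\frac{2}{7}, upper {-\frac{7}{5}, 2}.


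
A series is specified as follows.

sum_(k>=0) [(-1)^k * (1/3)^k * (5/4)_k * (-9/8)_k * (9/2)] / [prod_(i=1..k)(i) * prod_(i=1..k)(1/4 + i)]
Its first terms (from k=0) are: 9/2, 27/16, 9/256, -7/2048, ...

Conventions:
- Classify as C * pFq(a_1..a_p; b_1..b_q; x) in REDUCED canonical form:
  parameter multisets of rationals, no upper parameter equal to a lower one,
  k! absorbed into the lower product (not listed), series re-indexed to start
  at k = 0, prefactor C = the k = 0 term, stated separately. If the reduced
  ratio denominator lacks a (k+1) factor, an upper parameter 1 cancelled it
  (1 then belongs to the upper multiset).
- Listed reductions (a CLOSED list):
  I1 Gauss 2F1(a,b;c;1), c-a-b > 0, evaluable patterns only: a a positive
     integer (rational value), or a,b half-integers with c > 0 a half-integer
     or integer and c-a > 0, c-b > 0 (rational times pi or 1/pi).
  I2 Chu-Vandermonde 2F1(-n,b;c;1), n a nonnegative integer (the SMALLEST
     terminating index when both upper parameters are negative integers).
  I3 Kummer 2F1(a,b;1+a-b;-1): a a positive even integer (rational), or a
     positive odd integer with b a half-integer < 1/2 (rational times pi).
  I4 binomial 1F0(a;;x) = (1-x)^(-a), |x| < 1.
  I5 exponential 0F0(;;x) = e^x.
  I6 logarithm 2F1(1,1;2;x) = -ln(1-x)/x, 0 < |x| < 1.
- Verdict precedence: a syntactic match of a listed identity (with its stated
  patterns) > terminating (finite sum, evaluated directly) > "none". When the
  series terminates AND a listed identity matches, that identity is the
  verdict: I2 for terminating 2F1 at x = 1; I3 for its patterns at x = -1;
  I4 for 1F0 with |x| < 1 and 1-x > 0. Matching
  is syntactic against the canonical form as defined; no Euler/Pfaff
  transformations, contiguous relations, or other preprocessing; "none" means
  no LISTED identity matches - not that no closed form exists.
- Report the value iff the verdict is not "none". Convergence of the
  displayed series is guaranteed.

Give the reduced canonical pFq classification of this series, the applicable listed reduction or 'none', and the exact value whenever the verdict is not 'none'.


First insight: t_0 = 9/2 here, and the (-1)^k factor (C = 9/2) folds into the argument's sign.
Ratio: r(k) = (-1/3) * (k-9/8) / [(k+1)] - rational in k. x = (-1/3); t_0 = 9/2; negate the roots.

Canonical form: C = 9/2 times 1F0 with upper {-9/8}, lower {-}, x = -1/3. Verdict: binomial (I4) matches (the 1F0 binomial series: exponent 9/8, x = -1/3). Exact value: (9/2) * (4/3)^(9/8).


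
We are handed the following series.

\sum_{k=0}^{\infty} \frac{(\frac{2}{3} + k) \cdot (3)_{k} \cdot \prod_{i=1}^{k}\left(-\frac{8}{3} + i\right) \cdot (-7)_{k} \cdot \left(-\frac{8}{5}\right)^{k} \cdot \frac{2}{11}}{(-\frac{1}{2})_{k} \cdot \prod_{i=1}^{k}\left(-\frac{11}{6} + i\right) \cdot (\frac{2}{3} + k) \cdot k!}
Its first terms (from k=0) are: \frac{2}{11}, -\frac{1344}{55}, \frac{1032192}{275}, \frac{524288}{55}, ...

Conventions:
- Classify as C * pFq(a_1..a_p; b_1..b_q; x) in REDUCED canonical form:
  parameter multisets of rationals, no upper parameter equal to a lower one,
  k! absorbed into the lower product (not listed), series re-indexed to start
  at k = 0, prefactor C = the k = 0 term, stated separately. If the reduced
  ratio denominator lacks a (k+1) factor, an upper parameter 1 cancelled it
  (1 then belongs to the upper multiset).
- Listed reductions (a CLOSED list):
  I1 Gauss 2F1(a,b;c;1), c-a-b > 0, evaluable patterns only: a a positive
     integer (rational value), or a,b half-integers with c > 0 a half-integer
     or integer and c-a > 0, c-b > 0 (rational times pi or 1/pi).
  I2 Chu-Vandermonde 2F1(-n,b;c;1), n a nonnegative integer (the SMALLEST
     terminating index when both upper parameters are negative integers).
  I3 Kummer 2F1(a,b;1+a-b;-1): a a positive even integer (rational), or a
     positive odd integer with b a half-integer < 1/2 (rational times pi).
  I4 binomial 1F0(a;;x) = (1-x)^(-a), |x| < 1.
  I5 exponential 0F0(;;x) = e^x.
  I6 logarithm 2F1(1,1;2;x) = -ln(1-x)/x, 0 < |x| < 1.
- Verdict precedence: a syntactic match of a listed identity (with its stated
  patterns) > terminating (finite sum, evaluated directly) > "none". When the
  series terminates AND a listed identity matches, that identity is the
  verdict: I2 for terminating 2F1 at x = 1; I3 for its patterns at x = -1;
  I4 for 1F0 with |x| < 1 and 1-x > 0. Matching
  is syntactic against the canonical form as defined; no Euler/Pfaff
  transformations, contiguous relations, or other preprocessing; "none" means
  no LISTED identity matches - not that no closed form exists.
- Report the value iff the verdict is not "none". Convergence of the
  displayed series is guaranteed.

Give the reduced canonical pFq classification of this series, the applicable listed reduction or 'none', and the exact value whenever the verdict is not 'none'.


Prefactor \frac{2}{11}, argument -\frac{8}{5}: 3F2 with upper {-7, -\frac{5}{3}, 3} over lower {-\frac{5}{6}, -\frac{1}{2}}. Verdict: terminating - upper -7 stops the sum at k = 7; the 8 terms are added exactly. Value: \frac{107935403915719058}{1085738671875}.

Key observation: from the first term \frac{2}{11}: k + 2/3 divides numerator and denominator alike; prefactor 2/11 after cancelling.
Ratio: r(k) = -\frac{8}{5} * (k-7) (k-\frac{5}{3}) (k+3) / [(k-\frac{5}{6}) (k-\frac{1}{2}) (k+1)] - rational in k, leading ratio -\frac{8}{5}; with t_0 = \frac{2}{11}, classification follows.


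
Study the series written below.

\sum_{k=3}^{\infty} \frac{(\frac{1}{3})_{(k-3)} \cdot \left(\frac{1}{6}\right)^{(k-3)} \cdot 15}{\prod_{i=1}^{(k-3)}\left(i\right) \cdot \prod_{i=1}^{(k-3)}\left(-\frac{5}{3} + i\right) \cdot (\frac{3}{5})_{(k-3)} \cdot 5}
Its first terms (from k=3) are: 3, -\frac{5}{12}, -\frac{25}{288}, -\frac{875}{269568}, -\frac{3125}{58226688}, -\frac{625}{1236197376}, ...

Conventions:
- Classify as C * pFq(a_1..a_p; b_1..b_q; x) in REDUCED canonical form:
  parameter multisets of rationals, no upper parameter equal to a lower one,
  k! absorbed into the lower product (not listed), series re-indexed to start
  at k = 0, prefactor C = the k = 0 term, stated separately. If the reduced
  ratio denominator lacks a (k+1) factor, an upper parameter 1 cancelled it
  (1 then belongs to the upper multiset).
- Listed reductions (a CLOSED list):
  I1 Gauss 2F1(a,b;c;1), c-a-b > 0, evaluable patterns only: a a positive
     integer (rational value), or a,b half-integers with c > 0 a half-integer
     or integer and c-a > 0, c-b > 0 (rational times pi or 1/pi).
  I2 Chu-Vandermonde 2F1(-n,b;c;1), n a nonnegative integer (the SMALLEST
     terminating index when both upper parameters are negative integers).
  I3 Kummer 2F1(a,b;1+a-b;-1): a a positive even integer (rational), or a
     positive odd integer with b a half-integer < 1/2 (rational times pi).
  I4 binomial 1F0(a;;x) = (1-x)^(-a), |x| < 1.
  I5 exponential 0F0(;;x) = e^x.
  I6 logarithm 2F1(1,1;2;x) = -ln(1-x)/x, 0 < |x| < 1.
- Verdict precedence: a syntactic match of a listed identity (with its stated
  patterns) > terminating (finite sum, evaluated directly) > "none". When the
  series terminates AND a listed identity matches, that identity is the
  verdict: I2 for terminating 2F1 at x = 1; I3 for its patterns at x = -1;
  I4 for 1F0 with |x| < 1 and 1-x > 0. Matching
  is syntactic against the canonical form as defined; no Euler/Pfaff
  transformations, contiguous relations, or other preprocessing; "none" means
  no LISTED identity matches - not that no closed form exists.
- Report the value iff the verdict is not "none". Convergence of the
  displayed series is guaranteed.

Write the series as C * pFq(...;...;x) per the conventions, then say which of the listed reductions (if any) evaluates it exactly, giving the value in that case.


Structural cue: x = \frac{1}{6} and the product of the first k integers (C = 3, x = 1/6) is k!.
Step ratio: r(k) = \frac{1}{6} * (k+\frac{1}{3}) / [(k-\frac{2}{3}) (k+\frac{3}{5}) (k+1)] - rational in k. x = \frac{1}{6}; t_0 = 3; negate the roots.

Prefactor 3, argument \frac{1}{6}: 1F2 with upper {\frac{1}{3}} over lower {-\frac{2}{3}, \frac{3}{5}}. Verdict: no listed reduction: x = \frac{1}{6} and upper {\frac{1}{3}} fail every I1-I6 pattern.


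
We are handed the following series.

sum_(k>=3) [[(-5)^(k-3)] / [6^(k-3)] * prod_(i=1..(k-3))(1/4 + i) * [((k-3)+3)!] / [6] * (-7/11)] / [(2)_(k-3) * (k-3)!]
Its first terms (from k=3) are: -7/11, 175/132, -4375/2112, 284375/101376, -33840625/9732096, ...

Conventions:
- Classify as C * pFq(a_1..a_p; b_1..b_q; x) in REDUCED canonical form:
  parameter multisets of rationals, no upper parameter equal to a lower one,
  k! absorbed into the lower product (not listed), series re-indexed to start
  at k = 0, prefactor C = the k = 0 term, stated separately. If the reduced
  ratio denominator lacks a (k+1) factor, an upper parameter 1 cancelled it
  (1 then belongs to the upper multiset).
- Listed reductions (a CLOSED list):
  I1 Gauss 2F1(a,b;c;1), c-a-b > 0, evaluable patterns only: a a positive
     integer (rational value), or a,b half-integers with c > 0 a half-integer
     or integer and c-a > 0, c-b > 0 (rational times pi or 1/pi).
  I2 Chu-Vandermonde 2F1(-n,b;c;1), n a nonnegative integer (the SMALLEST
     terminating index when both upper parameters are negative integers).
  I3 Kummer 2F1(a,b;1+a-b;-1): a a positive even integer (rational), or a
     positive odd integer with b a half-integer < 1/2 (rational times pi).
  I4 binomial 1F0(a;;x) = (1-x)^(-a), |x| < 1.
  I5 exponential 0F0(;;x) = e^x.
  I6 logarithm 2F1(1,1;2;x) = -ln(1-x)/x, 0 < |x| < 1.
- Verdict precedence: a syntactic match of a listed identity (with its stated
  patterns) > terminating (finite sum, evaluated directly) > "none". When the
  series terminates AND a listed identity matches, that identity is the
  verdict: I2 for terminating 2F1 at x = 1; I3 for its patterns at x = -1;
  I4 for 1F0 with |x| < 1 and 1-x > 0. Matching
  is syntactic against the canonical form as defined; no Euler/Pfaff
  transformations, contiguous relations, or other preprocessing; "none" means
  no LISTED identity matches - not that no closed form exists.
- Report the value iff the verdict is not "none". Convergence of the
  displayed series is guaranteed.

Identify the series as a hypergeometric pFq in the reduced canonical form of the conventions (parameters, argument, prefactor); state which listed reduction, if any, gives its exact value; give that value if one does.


x = -5/6 here; the reduced form reads 2F1, upper {5/4, 4}, lower {2}, C = -7/11. Verdict: none here - no I1-I6 shape fits x = -5/6 with lower {2}.

The tell: with t_0 = -7/11, the factorial ratio (prefactor -7/11) (k+a-1)!/(a-1)! is a rising factorial (a)_k.
Adjacent-term ratio: r(k) = (-5/6) * (k+5/4) (k+4) / [(k+2) (k+1)] - poly over poly, x = (-5/6) from leading terms; C = -7/11 at k = 0.


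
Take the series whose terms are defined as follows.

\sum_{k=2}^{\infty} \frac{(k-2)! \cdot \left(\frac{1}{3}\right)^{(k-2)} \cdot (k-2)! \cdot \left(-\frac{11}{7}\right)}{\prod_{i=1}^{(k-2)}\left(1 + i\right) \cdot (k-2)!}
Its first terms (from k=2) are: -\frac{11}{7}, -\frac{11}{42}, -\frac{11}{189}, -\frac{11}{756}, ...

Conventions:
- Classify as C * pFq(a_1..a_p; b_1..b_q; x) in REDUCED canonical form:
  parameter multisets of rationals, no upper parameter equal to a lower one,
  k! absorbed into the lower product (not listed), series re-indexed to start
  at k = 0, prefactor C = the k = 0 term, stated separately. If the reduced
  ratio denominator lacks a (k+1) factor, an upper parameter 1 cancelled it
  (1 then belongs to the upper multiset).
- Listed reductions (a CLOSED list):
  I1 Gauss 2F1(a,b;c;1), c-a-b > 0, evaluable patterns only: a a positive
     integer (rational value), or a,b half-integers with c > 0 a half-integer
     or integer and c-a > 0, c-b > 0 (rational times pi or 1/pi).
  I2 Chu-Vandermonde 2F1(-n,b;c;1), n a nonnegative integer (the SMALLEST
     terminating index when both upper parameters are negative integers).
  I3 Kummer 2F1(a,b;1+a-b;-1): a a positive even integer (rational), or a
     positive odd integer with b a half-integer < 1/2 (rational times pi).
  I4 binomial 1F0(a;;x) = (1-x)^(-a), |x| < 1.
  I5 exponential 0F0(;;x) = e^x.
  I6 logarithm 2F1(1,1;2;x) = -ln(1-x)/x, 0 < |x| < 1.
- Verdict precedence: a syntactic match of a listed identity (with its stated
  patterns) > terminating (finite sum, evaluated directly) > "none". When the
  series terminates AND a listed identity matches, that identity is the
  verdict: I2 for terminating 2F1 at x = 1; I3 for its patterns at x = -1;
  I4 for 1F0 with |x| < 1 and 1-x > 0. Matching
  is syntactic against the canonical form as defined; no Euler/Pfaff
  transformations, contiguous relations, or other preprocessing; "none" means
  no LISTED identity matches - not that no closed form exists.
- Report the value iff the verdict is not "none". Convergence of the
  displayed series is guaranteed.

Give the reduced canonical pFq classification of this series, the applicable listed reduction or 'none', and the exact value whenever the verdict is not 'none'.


Canonical form: C = -\frac{11}{7} times 2F1 with upper {1, 1}, lower {2}, x = \frac{1}{3}. Verdict: this is the I6 logarithm reduction (the logarithm: parameters (1,1;2), x = \frac{1}{3}). Exact value: \frac{33}{7} \cdot \ln\left(\frac{2}{3}\right).

Key observation: with t_0 = -\frac{11}{7}, the factorial ratio (C = -11/7, x = 1/3) (k+a-1)!/(a-1)! is a rising factorial (a)_k.
Term ratio: r(k) = \frac{1}{3} * (k+1) (k+1) / [(k+2) (k+1)] - rational in k. x = \frac{1}{3}; t_0 = -\frac{11}{7}; negate the roots.


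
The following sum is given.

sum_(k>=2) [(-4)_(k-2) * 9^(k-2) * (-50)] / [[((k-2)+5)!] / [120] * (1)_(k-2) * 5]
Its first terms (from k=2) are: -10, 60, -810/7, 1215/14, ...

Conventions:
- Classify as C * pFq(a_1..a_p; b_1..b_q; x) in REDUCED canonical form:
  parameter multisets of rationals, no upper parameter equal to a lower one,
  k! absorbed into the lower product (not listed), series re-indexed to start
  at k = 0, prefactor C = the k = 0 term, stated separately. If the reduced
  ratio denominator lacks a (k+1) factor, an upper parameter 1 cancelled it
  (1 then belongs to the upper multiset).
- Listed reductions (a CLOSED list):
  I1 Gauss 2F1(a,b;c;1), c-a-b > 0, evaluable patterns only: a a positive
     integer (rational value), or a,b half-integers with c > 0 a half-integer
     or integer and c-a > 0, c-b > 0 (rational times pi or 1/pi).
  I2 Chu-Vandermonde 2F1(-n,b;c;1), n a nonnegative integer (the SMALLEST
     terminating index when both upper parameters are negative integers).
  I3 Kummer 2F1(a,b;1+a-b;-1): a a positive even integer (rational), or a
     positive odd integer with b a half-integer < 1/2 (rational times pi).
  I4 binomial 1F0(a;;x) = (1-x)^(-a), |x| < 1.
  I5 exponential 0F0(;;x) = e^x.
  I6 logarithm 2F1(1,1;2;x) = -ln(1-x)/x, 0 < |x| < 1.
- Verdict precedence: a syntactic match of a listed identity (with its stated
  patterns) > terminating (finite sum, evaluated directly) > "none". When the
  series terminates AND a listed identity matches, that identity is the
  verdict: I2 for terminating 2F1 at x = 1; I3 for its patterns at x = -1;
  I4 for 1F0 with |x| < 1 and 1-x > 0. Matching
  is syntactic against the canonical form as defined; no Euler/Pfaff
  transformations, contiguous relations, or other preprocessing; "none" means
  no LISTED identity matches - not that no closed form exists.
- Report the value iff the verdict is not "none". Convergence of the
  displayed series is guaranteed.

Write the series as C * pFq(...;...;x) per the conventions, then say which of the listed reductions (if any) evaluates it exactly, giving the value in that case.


x = 9 here; the reduced form reads 1F1, upper {-4}, lower {6}, C = -10. Verdict: terminating. With -4 upstairs the series is a 5-term polynomial sum; evaluated term by term. Exact value: -5/8.

First insight: x = 9 and (1)_k (prefactor -10) is k! itself.
Adjacent-term ratio: r(k) = 9 * (k-4) / [(k+6) (k+1)] - poly over poly, x = 9 from leading terms; C = -10 at k = 0.
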